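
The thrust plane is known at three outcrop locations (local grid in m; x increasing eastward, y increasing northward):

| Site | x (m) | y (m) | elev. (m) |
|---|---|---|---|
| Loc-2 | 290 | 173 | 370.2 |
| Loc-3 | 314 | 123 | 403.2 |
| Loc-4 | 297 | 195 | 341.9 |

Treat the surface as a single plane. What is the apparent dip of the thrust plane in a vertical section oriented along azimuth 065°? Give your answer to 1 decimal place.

49.0°

Two edge vectors: Loc-2→Loc-3 = (24, -50, 33), Loc-2→Loc-4 = (7, 22, -28.3).
Normal n = (Loc-2→Loc-3) × (Loc-2→Loc-4) = (689, 910.2, 878).
So ∂z/∂x = −n_x/n_z = −0.78474 and ∂z/∂y = −n_y/n_z = −1.03667.
Unit vector along 065° is (sin 65°, cos 65°) = (0.9063, 0.4226).
Slope in that direction = a·(0.9063) + b·(0.4226) = −1.14933.
Apparent dip = arctan|1.14933| = 49.0° (true dip is 52.4°, so apparent ≤ true as expected).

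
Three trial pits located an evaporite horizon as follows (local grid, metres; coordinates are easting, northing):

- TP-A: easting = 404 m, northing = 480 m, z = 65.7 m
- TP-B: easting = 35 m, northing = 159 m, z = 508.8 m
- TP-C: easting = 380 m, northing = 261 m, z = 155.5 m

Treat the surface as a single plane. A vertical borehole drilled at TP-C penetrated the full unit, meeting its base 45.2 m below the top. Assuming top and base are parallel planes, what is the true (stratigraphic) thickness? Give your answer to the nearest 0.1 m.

32.2 m

Let the plane be z = a·easting + b·northing + c.
TP-B−TP-A: −369a − 321b = 443.1;  TP-C−TP-A: −24a − 219b = 89.8.
Solving gives a = −0.93306, b = −0.30779.
|∇z| = √(a²+b²) = 0.98251, so dip δ = arctan(0.98251) = 44.49°.
True thickness = vertical thickness × cos δ = 45.2 × cos 44.49° = 32.2 m.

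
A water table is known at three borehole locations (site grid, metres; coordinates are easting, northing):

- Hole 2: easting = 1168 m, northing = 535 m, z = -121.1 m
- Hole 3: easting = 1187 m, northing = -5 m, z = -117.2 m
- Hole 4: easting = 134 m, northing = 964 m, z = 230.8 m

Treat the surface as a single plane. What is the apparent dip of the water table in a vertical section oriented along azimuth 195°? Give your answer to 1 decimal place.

6.2°

Two edge vectors: Hole 2→Hole 3 = (19, -540, 3.9), Hole 2→Hole 4 = (-1034, 429, 351.9).
Normal n = (Hole 2→Hole 3) × (Hole 2→Hole 4) = (-191699.1, -10718.7, -550209).
So ∂z/∂easting = −n_x/n_z = −0.34841 and ∂z/∂northing = −n_y/n_z = −0.01948.
Unit vector along 195° is (sin 195°, cos 195°) = (-0.2588, -0.9659).
Slope in that direction = a·(-0.2588) + b·(-0.9659) = 0.10899.
Apparent dip = arctan|0.10899| = 6.2° (true dip is 19.2°, so apparent ≤ true as expected).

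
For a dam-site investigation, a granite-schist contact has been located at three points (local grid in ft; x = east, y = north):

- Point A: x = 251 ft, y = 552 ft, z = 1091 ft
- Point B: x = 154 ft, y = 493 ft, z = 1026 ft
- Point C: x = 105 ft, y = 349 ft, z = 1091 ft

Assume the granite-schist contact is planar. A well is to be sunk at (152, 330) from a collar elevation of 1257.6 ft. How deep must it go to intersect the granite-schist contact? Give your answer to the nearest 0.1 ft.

Let the plane be z = a·x + b·y + c.
Point B−Point A: −97a − 59b = −65;  Point C−Point A: −146a − 203b = 0.
Solving gives a = 1.19121, b = −0.85673.
Then c = 1091 − a·251 − b·552 = 1264.92.
At (152, 330): z_contact = 181.06 − 282.72 + 1264.92 = 1163.26 ft.
Depth below ground = 1257.6 − 1163.26 = 94.3 ft.

94.3 ft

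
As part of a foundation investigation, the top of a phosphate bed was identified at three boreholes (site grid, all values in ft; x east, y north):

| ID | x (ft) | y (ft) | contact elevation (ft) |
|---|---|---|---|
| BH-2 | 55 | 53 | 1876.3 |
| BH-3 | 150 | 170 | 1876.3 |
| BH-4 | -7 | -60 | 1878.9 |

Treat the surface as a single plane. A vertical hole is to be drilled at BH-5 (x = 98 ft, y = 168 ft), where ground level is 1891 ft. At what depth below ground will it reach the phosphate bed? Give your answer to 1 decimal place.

19.1 ft

Let the plane be z = a·x + b·y + c.
BH-3−BH-2: 95a + 117b = 0;  BH-4−BH-2: −62a − 113b = 2.6.
Solving gives a = 0.08739, b = −0.07096.
Then c = 1876.3 − a·55 − b·53 = 1875.25.
At (98, 168): z_contact = 8.56 − 11.92 + 1875.25 = 1871.90 ft.
Depth below ground = 1891 − 1871.90 = 19.1 ft.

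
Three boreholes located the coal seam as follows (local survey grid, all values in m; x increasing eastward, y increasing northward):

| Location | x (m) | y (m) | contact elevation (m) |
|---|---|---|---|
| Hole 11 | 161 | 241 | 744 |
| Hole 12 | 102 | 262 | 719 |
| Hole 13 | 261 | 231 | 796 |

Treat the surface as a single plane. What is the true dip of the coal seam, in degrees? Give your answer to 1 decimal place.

Let the plane be z = a·x + b·y + c.
Hole 12−Hole 11: −59a + 21b = −25;  Hole 13−Hole 11: 100a − 10b = 52.
Solving gives a = 0.55762, b = 0.37616.
Gradient magnitude |∇z| = √(a² + b²) = √(0.31094 + 0.14150) = 0.67263.
True dip = arctan(0.67263) = 33.9°, dipping toward SW (azimuth ≈ 236°).

33.9°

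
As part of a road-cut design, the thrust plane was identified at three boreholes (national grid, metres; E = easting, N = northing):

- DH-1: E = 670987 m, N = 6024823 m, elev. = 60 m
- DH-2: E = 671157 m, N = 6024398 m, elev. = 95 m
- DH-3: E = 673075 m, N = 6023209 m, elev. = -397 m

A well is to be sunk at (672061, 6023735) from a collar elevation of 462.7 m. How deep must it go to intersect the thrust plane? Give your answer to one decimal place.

574.4 m

Two edge vectors: DH-1→DH-2 = (170, -425, 35), DH-1→DH-3 = (2088, -1614, -457).
Normal n = (DH-1→DH-2) × (DH-1→DH-3) = (250715, 150770, 613020).
So ∂z/∂E = −n_x/n_z = −0.408983394 and ∂z/∂N = −n_y/n_z = −0.245946299.
Intercept c from DH-1: 60 + 274422.54 + 1481782.92 = 1756265.46.
At (672061, 6023735): z_contact = −274861.79 − 1481515.33 + 1756265.46 = -111.66 m.
Depth below ground = 462.7 − (-111.66) = 574.4 m.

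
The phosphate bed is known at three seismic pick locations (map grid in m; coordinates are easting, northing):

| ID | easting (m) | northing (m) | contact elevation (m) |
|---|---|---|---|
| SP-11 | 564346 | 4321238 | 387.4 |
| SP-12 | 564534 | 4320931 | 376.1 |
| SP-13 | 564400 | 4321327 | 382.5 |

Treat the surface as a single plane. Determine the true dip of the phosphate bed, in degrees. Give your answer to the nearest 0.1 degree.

4.3°

Let the plane be z = a·easting + b·northing + c.
SP-12−SP-11: 188a − 307b = −11.3;  SP-13−SP-11: 54a + 89b = −4.9.
Solving gives a = −0.07535, b = −0.00934.
Gradient magnitude |∇z| = √(a² + b²) = √(0.00568 + 0.00009) = 0.07593.
True dip = arctan(0.07593) = 4.3°, dipping toward E (azimuth ≈ 083°).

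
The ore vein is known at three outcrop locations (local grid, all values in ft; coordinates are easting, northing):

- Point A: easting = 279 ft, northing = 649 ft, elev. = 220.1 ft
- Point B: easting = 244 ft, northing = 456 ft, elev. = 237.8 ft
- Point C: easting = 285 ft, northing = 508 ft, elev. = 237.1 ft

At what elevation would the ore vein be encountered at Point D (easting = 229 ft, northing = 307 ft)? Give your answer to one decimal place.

253.0 ft

Two edge vectors: Point A→Point B = (-35, -193, 17.7), Point A→Point C = (6, -141, 17).
Normal n = (Point A→Point B) × (Point A→Point C) = (-785.3, 701.2, 6093).
So ∂z/∂easting = −n_x/n_z = 0.12889 and ∂z/∂northing = −n_y/n_z = −0.11508.
Intercept c from Point A: 220.1 − 35.96 + 74.69 = 258.83.
At (229, 307): z = 29.5 − 35.3 + 258.83 = 253.0 ft.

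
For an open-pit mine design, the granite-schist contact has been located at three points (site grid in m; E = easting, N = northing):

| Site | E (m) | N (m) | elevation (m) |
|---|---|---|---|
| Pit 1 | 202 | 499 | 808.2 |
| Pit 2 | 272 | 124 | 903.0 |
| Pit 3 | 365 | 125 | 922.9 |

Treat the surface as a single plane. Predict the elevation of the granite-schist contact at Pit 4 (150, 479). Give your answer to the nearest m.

Two edge vectors: Pit 1→Pit 2 = (70, -375, 94.8), Pit 1→Pit 3 = (163, -374, 114.7).
Normal n = (Pit 1→Pit 2) × (Pit 1→Pit 3) = (-7557.3, 7423.4, 34945).
So ∂z/∂E = −n_x/n_z = 0.21626 and ∂z/∂N = −n_y/n_z = −0.21243.
Intercept c from Pit 1: 808.2 − 43.69 + 106.00 = 870.52.
At (150, 479): z = 32.4 − 101.8 + 870.52 = 801.2 m.

801 m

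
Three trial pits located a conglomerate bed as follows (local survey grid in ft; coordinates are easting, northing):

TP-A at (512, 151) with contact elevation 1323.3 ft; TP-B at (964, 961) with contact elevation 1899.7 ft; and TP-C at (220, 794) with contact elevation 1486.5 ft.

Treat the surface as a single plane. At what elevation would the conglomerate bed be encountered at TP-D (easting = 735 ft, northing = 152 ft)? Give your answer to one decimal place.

Two edge vectors: TP-A→TP-B = (452, 810, 576.4), TP-A→TP-C = (-292, 643, 163.2).
Normal n = (TP-A→TP-B) × (TP-A→TP-C) = (-238433.2, -242075.2, 527156).
So ∂z/∂easting = −n_x/n_z = 0.45230 and ∂z/∂northing = −n_y/n_z = 0.45921.
Intercept c from TP-A: 1323.3 − 231.58 − 69.34 = 1022.38.
At (735, 152): z = 332.4 + 69.8 + 1022.38 = 1424.6 ft.

1424.6 ft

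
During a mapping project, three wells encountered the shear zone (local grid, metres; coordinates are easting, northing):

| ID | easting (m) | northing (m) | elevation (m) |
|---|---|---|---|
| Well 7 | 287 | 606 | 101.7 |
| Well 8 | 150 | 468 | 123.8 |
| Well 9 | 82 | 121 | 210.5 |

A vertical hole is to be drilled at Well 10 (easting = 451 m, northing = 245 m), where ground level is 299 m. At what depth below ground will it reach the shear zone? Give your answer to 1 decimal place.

Let the plane be z = a·easting + b·northing + c.
Well 8−Well 7: −137a − 138b = 22.1;  Well 9−Well 7: −205a − 485b = 108.8.
Solving gives a = 0.11259, b = −0.27192.
Then c = 101.7 − a·287 − b·606 = 234.17.
At (451, 245): z_contact = 50.78 − 66.62 + 234.17 = 218.33 m.
Depth below ground = 299 − 218.33 = 80.7 m.

80.7 m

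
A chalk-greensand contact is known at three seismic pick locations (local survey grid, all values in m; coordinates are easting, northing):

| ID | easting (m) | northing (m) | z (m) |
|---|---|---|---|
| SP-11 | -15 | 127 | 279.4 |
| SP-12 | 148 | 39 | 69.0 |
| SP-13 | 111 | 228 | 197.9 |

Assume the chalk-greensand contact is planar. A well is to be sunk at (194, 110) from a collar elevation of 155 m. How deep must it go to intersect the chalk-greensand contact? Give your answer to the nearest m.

99 m

Let the plane be z = a·easting + b·northing + c.
SP-12−SP-11: 163a − 88b = −210.4;  SP-13−SP-11: 126a + 101b = −81.5.
Solving gives a = −1.03163, b = 0.48005.
Then c = 279.4 − a·-15 − b·127 = 202.96.
At (194, 110): z_contact = −200.1 + 52.8 + 202.96 = 55.6 m.
Depth below ground = 155 − 55.6 = 99 m.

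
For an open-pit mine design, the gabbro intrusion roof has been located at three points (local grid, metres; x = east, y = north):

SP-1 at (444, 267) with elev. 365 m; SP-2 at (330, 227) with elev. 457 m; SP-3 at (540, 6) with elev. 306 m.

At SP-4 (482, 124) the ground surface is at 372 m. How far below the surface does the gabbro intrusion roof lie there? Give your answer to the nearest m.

28 m

Let the plane be z = a·x + b·y + c.
SP-2−SP-1: −114a − 40b = 92;  SP-3−SP-1: 96a − 261b = −59.
Solving gives a = −0.78502, b = −0.06269.
Then c = 365 − a·444 − b·267 = 730.29.
At (482, 124): z_contact = −378.4 − 7.8 + 730.29 = 344.1 m.
Depth below ground = 372 − 344.1 = 28 m.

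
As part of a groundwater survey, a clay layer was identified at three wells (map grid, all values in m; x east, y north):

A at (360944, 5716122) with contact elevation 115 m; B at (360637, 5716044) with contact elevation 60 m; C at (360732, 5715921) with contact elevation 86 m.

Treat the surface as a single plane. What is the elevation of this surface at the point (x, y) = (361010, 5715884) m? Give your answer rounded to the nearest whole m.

142 m

Let the plane be z = a·x + b·y + c.
B−A: −307a − 78b = −55;  C−A: −212a − 201b = −29.
Solving gives a = 0.19466029, b = −0.06103473.
Then c = 115 − a·360944 − b·5716122 = 278735.53.
At (361010, 5715884): z = 70274.3 − 348867.5 + 278735.53 = 142.4 m.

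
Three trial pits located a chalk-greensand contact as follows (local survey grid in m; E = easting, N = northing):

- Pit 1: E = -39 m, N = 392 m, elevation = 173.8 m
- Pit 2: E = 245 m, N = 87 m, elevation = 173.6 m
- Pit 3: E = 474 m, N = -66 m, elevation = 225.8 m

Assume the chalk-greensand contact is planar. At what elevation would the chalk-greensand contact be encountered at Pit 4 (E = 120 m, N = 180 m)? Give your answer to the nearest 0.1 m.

150.5 m

Two edge vectors: Pit 1→Pit 2 = (284, -305, -0.2), Pit 1→Pit 3 = (513, -458, 52).
Normal n = (Pit 1→Pit 2) × (Pit 1→Pit 3) = (-15951.6, -14870.6, 26393).
So ∂z/∂E = −n_x/n_z = 0.60439 and ∂z/∂N = −n_y/n_z = 0.56343.
Intercept c from Pit 1: 173.8 + 23.57 − 220.86 = −23.49.
At (120, 180): z = 72.5 + 101.4 − 23.49 = 150.5 m.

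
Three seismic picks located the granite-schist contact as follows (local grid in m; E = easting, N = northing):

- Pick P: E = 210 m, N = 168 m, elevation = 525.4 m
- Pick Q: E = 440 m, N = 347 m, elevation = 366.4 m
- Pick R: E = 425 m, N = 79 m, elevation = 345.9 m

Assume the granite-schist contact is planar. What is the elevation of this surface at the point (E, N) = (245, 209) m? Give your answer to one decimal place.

502.9 m

Two edge vectors: Pick P→Pick Q = (230, 179, -159), Pick P→Pick R = (215, -89, -179.5).
Normal n = (Pick P→Pick Q) × (Pick P→Pick R) = (-46281.5, 7100, -58955).
So ∂z/∂E = −n_x/n_z = −0.78503 and ∂z/∂N = −n_y/n_z = 0.12043.
Intercept c from Pick P: 525.4 + 164.86 − 20.23 = 670.02.
At (245, 209): z = −192.3 + 25.2 + 670.02 = 502.9 m.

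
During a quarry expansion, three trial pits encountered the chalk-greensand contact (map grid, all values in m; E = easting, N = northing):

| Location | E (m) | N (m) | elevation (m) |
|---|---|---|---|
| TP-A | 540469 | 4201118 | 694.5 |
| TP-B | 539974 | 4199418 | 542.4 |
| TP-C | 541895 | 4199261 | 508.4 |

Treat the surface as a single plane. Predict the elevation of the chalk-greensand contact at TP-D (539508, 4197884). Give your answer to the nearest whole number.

Let the plane be z = a·E + b·N + c.
TP-B−TP-A: −495a − 1700b = −152.1;  TP-C−TP-A: 1426a − 1857b = −186.1.
Solving gives a = −0.01014541, b = 0.09242469.
Then c = 694.5 − a·540469 − b·4201118 = −382109.26.
At (539508, 4197884): z = −5473.5 + 387988.1 − 382109.26 = 405.3 m.

405 m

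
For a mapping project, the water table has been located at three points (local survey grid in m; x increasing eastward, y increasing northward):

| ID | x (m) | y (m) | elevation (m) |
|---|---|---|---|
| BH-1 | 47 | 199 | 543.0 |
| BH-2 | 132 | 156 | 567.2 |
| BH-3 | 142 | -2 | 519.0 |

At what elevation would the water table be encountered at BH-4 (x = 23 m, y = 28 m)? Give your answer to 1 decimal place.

Let the plane be z = a·x + b·y + c.
BH-2−BH-1: 85a − 43b = 24.2;  BH-3−BH-1: 95a − 201b = −24.
Solving gives a = 0.45355, b = 0.33377.
Then c = 543 − a·47 − b·199 = 455.26.
At (23, 28): z = 10.4 + 9.3 + 455.26 = 475.0 m.

475.0 m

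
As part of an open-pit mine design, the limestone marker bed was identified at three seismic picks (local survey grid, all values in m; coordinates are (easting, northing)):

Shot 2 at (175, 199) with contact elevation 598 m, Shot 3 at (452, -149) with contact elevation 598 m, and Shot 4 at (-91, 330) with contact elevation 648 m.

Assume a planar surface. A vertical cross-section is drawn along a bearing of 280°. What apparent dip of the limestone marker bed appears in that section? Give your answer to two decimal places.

14.67°

Let the plane be z = a·E + b·N + c.
Shot 3−Shot 2: 277a − 348b = 0;  Shot 4−Shot 2: −266a + 131b = 50.
Solving gives a = −0.30916, b = −0.24609.
Unit vector along 280° is (sin 280°, cos 280°) = (-0.9848, 0.1736).
Slope in that direction = a·(-0.9848) + b·(0.1736) = 0.26173.
Apparent dip = arctan|0.26173| = 14.67° (true dip is 21.6°, so apparent ≤ true as expected).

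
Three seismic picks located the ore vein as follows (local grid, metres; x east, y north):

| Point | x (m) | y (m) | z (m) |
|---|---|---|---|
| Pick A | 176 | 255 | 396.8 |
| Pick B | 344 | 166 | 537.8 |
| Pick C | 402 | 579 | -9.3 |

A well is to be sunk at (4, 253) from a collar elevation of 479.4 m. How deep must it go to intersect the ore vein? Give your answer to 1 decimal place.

101.9 m

Two edge vectors: Pick A→Pick B = (168, -89, 141), Pick A→Pick C = (226, 324, -406.1).
Normal n = (Pick A→Pick B) × (Pick A→Pick C) = (-9541.1, 100090.8, 74546).
So ∂z/∂x = −n_x/n_z = 0.12799 and ∂z/∂y = −n_y/n_z = −1.34267.
Intercept c from Pick A: 396.8 − 22.53 + 342.38 = 716.66.
At (4, 253): z_contact = 0.51 − 339.70 + 716.66 = 377.47 m.
Depth below ground = 479.4 − 377.47 = 101.9 m.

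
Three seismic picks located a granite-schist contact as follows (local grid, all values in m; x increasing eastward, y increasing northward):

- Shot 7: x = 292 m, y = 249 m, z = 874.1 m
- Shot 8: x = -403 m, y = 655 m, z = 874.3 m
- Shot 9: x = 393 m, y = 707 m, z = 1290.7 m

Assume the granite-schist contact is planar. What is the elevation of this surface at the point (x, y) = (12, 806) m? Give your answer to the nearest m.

Let the plane be z = a·x + b·y + c.
Shot 8−Shot 7: −695a + 406b = 0.2;  Shot 9−Shot 7: 101a + 458b = 416.6.
Solving gives a = 0.47047, b = 0.80586.
Then c = 874.1 − a·292 − b·249 = 536.06.
At (12, 806): z = 5.6 + 649.5 + 536.06 = 1191.2 m.

1191 m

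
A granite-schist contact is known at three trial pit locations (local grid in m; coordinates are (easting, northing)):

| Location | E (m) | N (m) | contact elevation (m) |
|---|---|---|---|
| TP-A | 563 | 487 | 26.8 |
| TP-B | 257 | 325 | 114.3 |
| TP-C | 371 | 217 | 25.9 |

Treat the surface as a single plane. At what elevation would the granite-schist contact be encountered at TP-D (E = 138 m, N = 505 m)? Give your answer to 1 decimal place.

Two edge vectors: TP-A→TP-B = (-306, -162, 87.5), TP-A→TP-C = (-192, -270, -0.9).
Normal n = (TP-A→TP-B) × (TP-A→TP-C) = (23770.8, -17075.4, 51516).
So ∂z/∂E = −n_x/n_z = −0.46143 and ∂z/∂N = −n_y/n_z = 0.33146.
Intercept c from TP-A: 26.8 + 259.78 − 161.42 = 125.16.
At (138, 505): z = −63.7 + 167.4 + 125.16 = 228.9 m.

228.9 m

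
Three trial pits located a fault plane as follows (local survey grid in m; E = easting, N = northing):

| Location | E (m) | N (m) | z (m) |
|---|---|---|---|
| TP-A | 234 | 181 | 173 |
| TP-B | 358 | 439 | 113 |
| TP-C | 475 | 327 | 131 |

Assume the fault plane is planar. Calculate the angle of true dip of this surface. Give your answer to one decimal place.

Let the plane be z = a·E + b·N + c.
TP-B−TP-A: 124a + 258b = −60;  TP-C−TP-A: 241a + 146b = −42.
Solving gives a = −0.04710, b = −0.20992.
Gradient magnitude |∇z| = √(a² + b²) = √(0.00222 + 0.04407) = 0.21514.
True dip = arctan(0.21514) = 12.1°, dipping toward NNE (azimuth ≈ 013°).

12.1°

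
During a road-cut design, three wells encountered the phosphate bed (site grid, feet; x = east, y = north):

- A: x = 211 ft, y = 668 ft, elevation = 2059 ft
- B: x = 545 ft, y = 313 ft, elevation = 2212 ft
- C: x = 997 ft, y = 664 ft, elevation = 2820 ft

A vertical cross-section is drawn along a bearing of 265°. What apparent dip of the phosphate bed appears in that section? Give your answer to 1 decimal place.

Two edge vectors: A→B = (334, -355, 153), A→C = (786, -4, 761).
Normal n = (A→B) × (A→C) = (-269543, -133916, 277694).
So ∂z/∂x = −n_x/n_z = 0.97065 and ∂z/∂y = −n_y/n_z = 0.48224.
Unit vector along 265° is (sin 265°, cos 265°) = (-0.9962, -0.0872).
Slope in that direction = a·(-0.9962) + b·(-0.0872) = −1.00898.
Apparent dip = arctan|1.00898| = 45.3° (true dip is 47.3°, so apparent ≤ true as expected).

45.3°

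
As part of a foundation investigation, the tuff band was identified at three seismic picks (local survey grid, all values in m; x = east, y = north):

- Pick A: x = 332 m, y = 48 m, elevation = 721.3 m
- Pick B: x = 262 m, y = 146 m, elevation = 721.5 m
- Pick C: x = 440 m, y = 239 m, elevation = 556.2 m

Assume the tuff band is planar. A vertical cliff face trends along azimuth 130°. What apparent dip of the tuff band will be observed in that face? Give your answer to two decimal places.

11.81°

Let the plane be z = a·x + b·y + c.
Pick B−Pick A: −70a + 98b = 0.2;  Pick C−Pick A: 108a + 191b = −165.1.
Solving gives a = −0.67705, b = −0.48156.
Unit vector along 130° is (sin 130°, cos 130°) = (0.7660, -0.6428).
Slope in that direction = a·(0.7660) + b·(-0.6428) = −0.20910.
Apparent dip = arctan|0.20910| = 11.81° (true dip is 39.7°, so apparent ≤ true as expected).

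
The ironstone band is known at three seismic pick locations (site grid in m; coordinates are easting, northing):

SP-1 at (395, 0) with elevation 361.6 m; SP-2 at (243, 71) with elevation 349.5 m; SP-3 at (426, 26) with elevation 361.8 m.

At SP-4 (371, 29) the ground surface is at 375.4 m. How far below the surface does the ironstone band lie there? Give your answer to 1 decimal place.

16.7 m

Two edge vectors: SP-1→SP-2 = (-152, 71, -12.1), SP-1→SP-3 = (31, 26, 0.2).
Normal n = (SP-1→SP-2) × (SP-1→SP-3) = (328.8, -344.7, -6153).
So ∂z/∂easting = −n_x/n_z = 0.05344 and ∂z/∂northing = −n_y/n_z = −0.05602.
Intercept c from SP-1: 361.6 − 21.11 + 0.00 = 340.49.
At (371, 29): z_contact = 19.83 − 1.62 + 340.49 = 358.69 m.
Depth below ground = 375.4 − 358.69 = 16.7 m.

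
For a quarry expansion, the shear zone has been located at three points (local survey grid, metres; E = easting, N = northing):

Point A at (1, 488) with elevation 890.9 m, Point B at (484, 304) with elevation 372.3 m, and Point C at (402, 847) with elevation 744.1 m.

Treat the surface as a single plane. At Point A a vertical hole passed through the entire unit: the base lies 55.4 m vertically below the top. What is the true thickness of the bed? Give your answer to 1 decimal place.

38.7 m

Two edge vectors: Point A→Point B = (483, -184, -518.6), Point A→Point C = (401, 359, -146.8).
Normal n = (Point A→Point B) × (Point A→Point C) = (213188.6, -137054.2, 247181).
So ∂z/∂E = −n_x/n_z = −0.86248 and ∂z/∂N = −n_y/n_z = 0.55447.
|∇z| = √(a²+b²) = 1.02533, so dip δ = arctan(1.02533) = 45.72°.
True thickness = vertical thickness × cos δ = 55.4 × cos 45.72° = 38.7 m.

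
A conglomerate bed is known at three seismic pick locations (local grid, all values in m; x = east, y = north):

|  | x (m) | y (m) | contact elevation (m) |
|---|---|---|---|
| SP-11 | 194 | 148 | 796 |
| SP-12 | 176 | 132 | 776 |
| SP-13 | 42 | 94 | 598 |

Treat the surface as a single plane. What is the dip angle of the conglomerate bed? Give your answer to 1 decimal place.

55.9°

Let the plane be z = a·x + b·y + c.
SP-12−SP-11: −18a − 16b = −20;  SP-13−SP-11: −152a − 54b = −198.
Solving gives a = 1.43014, b = −0.35890.
Gradient magnitude |∇z| = √(a² + b²) = √(2.04529 + 0.12881) = 1.47448.
True dip = arctan(1.47448) = 55.9°, dipping toward WNW (azimuth ≈ 284°).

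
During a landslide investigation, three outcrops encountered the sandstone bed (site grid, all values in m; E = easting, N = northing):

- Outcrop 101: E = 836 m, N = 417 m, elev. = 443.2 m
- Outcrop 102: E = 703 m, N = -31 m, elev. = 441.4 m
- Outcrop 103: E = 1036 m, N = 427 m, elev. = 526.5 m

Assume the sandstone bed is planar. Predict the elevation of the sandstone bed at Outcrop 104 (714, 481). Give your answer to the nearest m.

Two edge vectors: Outcrop 101→Outcrop 102 = (-133, -448, -1.8), Outcrop 101→Outcrop 103 = (200, 10, 83.3).
Normal n = (Outcrop 101→Outcrop 102) × (Outcrop 101→Outcrop 103) = (-37300.4, 10718.9, 88270).
So ∂z/∂E = −n_x/n_z = 0.42257 and ∂z/∂N = −n_y/n_z = −0.12143.
Intercept c from Outcrop 101: 443.2 − 353.27 + 50.64 = 140.57.
At (714, 481): z = 301.7 − 58.4 + 140.57 = 383.9 m.

384 m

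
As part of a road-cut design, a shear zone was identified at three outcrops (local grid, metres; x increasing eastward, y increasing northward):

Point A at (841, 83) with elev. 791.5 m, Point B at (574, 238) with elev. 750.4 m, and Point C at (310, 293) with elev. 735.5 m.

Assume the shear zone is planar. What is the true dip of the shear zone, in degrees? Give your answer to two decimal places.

14.68°

Two edge vectors: Point A→Point B = (-267, 155, -41.1), Point A→Point C = (-531, 210, -56).
Normal n = (Point A→Point B) × (Point A→Point C) = (-49, 6872.1, 26235).
So ∂z/∂x = −n_x/n_z = 0.00187 and ∂z/∂y = −n_y/n_z = −0.26194.
Gradient magnitude |∇z| = √(a² + b²) = √(0.00000 + 0.06861) = 0.26195.
True dip = arctan(0.26195) = 14.68°, dipping toward N (azimuth ≈ 360°).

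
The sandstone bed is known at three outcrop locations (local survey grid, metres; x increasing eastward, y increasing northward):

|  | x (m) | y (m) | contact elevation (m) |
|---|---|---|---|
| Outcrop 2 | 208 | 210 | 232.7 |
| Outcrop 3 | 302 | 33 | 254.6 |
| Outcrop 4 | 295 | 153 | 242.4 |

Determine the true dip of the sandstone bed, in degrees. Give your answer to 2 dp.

6.24°

Let the plane be z = a·x + b·y + c.
Outcrop 3−Outcrop 2: 94a − 177b = 21.9;  Outcrop 4−Outcrop 2: 87a − 57b = 9.7.
Solving gives a = 0.04667, b = −0.09894.
Gradient magnitude |∇z| = √(a² + b²) = √(0.00218 + 0.00979) = 0.10940.
True dip = arctan(0.10940) = 6.24°, dipping toward NNW (azimuth ≈ 335°).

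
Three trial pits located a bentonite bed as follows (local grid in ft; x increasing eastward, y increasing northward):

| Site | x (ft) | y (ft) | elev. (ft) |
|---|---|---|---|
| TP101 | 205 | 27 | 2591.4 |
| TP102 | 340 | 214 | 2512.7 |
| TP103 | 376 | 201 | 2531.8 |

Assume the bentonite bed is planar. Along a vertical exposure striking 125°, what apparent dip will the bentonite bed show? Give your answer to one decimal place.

Two edge vectors: TP101→TP102 = (135, 187, -78.7), TP101→TP103 = (171, 174, -59.6).
Normal n = (TP101→TP102) × (TP101→TP103) = (2548.6, -5411.7, -8487).
So ∂z/∂x = −n_x/n_z = 0.30029 and ∂z/∂y = −n_y/n_z = −0.63765.
Unit vector along 125° is (sin 125°, cos 125°) = (0.8192, -0.5736).
Slope in that direction = a·(0.8192) + b·(-0.5736) = 0.61173.
Apparent dip = arctan|0.61173| = 31.5° (true dip is 35.2°, so apparent ≤ true as expected).

31.5°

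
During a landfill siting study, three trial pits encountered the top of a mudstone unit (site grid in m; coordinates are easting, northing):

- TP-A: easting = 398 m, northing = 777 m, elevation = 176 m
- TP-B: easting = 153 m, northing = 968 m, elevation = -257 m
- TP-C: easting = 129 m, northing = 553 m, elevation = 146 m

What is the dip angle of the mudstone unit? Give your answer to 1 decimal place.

54.7°

Let the plane be z = a·easting + b·northing + c.
TP-B−TP-A: −245a + 191b = −433;  TP-C−TP-A: −269a − 224b = −30.
Solving gives a = 0.96671, b = −1.02699.
Gradient magnitude |∇z| = √(a² + b²) = √(0.93453 + 1.05471) = 1.41041.
True dip = arctan(1.41041) = 54.7°, dipping toward NW (azimuth ≈ 317°).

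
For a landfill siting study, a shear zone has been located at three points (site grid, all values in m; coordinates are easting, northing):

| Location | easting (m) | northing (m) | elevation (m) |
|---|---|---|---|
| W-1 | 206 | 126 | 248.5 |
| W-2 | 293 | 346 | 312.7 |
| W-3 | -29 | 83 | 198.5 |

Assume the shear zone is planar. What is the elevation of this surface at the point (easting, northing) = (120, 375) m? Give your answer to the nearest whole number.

Two edge vectors: W-1→W-2 = (87, 220, 64.2), W-1→W-3 = (-235, -43, -50).
Normal n = (W-1→W-2) × (W-1→W-3) = (-8239.4, -10737, 47959).
So ∂z/∂easting = −n_x/n_z = 0.17180 and ∂z/∂northing = −n_y/n_z = 0.22388.
Intercept c from W-1: 248.5 − 35.39 − 28.21 = 184.90.
At (120, 375): z = 20.6 + 84.0 + 184.90 = 289.5 m.

289 m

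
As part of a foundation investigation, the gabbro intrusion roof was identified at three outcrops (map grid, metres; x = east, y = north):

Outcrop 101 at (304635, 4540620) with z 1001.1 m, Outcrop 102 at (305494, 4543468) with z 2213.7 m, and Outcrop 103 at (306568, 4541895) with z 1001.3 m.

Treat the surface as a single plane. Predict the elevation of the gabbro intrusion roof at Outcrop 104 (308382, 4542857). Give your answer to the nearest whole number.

877 m

Let the plane be z = a·x + b·y + c.
Outcrop 102−Outcrop 101: 859a + 2848b = 1212.6;  Outcrop 103−Outcrop 101: 1933a + 1275b = 0.2.
Solving gives a = −0.35045573, b = 0.53147524.
Then c = 1001.1 − a·304635 − b·4540620 = −2305464.90.
At (308382, 4542857): z = −108074.2 + 2414416.0 − 2305464.90 = 876.9 m.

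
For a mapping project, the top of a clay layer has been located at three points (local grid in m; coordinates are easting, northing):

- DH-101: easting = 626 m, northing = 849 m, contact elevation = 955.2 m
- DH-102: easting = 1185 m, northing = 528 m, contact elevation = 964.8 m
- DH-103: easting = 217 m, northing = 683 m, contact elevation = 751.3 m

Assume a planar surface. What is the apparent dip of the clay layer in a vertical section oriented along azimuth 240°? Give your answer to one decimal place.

Two edge vectors: DH-101→DH-102 = (559, -321, 9.6), DH-101→DH-103 = (-409, -166, -203.9).
Normal n = (DH-101→DH-102) × (DH-101→DH-103) = (67045.5, 110053.7, -224083).
So ∂z/∂easting = −n_x/n_z = 0.29920 and ∂z/∂northing = −n_y/n_z = 0.49113.
Unit vector along 240° is (sin 240°, cos 240°) = (-0.8660, -0.5000).
Slope in that direction = a·(-0.8660) + b·(-0.5000) = −0.50468.
Apparent dip = arctan|0.50468| = 26.8° (true dip is 29.9°, so apparent ≤ true as expected).

26.8°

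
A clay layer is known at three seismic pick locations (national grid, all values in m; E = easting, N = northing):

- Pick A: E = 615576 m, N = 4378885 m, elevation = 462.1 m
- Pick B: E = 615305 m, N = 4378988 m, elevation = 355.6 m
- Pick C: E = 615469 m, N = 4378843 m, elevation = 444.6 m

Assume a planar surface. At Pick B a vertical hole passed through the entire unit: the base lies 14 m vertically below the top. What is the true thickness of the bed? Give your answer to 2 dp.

12.96 m

Two edge vectors: Pick A→Pick B = (-271, 103, -106.5), Pick A→Pick C = (-107, -42, -17.5).
Normal n = (Pick A→Pick B) × (Pick A→Pick C) = (-6275.5, 6653, 22403).
So ∂z/∂E = −n_x/n_z = 0.28012 and ∂z/∂N = −n_y/n_z = −0.29697.
|∇z| = √(a²+b²) = 0.40824, so dip δ = arctan(0.40824) = 22.21°.
True thickness = vertical thickness × cos δ = 14 × cos 22.21° = 12.96 m.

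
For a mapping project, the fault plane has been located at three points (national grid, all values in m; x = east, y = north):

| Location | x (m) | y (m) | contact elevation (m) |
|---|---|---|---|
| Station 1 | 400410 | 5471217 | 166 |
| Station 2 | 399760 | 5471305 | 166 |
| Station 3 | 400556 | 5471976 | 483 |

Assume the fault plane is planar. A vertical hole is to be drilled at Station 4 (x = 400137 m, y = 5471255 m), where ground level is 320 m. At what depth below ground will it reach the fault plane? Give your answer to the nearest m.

Two edge vectors: Station 1→Station 2 = (-650, 88, 0), Station 1→Station 3 = (146, 759, 317).
Normal n = (Station 1→Station 2) × (Station 1→Station 3) = (27896, 206050, -506198).
So ∂z/∂x = −n_x/n_z = 0.05510887 and ∂z/∂y = −n_y/n_z = 0.40705416.
Intercept c from Station 1: 166 − 22066.14 − 2227081.62 = −2248981.76.
At (400137, 5471255): z_contact = 22051.1 + 2227097.1 − 2248981.76 = 166.4 m.
Depth below ground = 320 − 166.4 = 154 m.

154 m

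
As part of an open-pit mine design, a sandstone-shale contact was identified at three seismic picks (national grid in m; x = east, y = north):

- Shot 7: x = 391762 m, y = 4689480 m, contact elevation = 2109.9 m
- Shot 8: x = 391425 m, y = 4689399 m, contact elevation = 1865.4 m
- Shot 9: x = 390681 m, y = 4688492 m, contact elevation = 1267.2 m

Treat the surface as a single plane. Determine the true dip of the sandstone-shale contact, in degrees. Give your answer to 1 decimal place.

35.4°

Let the plane be z = a·x + b·y + c.
Shot 8−Shot 7: −337a − 81b = −244.5;  Shot 9−Shot 7: −1081a − 988b = −842.7.
Solving gives a = 0.70624, b = 0.08022.
Gradient magnitude |∇z| = √(a² + b²) = √(0.49877 + 0.00644) = 0.71078.
True dip = arctan(0.71078) = 35.4°, dipping toward W (azimuth ≈ 264°).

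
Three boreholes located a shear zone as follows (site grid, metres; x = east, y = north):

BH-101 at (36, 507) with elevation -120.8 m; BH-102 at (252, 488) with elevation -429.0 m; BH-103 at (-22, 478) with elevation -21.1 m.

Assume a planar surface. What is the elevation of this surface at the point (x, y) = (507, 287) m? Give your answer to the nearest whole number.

-704 m

Two edge vectors: BH-101→BH-102 = (216, -19, -308.2), BH-101→BH-103 = (-58, -29, 99.7).
Normal n = (BH-101→BH-102) × (BH-101→BH-103) = (-10832.1, -3659.6, -7366).
So ∂z/∂x = −n_x/n_z = −1.47055 and ∂z/∂y = −n_y/n_z = −0.49682.
Intercept c from BH-101: -120.8 + 52.94 + 251.89 = 184.03.
At (507, 287): z = −745.6 − 142.6 + 184.03 = -704.1 m.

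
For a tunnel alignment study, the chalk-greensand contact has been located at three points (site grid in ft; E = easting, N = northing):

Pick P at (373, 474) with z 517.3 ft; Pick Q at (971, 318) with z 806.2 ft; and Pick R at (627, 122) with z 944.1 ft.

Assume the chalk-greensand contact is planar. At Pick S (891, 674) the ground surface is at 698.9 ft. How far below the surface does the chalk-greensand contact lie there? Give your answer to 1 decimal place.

288.0 ft

Two edge vectors: Pick P→Pick Q = (598, -156, 288.9), Pick P→Pick R = (254, -352, 426.8).
Normal n = (Pick P→Pick Q) × (Pick P→Pick R) = (35112, -181845.8, -170872).
So ∂z/∂E = −n_x/n_z = 0.20549 and ∂z/∂N = −n_y/n_z = −1.06422.
Intercept c from Pick P: 517.3 − 76.65 + 504.44 = 945.09.
At (891, 674): z_contact = 183.09 − 717.29 + 945.09 = 410.90 ft.
Depth below ground = 698.9 − 410.90 = 288.0 ft.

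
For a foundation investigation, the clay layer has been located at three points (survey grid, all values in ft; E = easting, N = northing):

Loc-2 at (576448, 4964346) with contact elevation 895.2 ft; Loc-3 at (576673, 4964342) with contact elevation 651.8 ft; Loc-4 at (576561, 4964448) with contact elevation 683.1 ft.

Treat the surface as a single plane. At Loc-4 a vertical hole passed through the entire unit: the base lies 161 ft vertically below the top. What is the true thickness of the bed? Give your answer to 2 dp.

Let the plane be z = a·E + b·N + c.
Loc-3−Loc-2: 225a − 4b = −243.4;  Loc-4−Loc-2: 113a + 102b = −212.1.
Solving gives a = −1.09714, b = −0.86396.
|∇z| = √(a²+b²) = 1.39647, so dip δ = arctan(1.39647) = 54.39°.
True thickness = vertical thickness × cos δ = 161 × cos 54.39° = 93.74 ft.

93.74 ft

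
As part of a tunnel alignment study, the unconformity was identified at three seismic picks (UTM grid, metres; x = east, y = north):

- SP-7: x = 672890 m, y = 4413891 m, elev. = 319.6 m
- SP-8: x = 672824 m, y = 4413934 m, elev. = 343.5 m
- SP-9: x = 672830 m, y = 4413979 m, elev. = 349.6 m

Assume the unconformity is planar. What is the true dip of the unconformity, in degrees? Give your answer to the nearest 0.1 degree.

16.9°

Two edge vectors: SP-7→SP-8 = (-66, 43, 23.9), SP-7→SP-9 = (-60, 88, 30).
Normal n = (SP-7→SP-8) × (SP-7→SP-9) = (-813.2, 546, -3228).
So ∂z/∂x = −n_x/n_z = −0.25192 and ∂z/∂y = −n_y/n_z = 0.16914.
Gradient magnitude |∇z| = √(a² + b²) = √(0.06346 + 0.02861) = 0.30344.
True dip = arctan(0.30344) = 16.9°, dipping toward SE (azimuth ≈ 124°).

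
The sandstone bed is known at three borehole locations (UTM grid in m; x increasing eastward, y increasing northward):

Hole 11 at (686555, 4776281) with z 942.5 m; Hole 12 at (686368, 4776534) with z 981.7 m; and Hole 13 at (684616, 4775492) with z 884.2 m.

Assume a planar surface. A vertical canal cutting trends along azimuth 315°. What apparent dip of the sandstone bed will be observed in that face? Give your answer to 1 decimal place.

Two edge vectors: Hole 11→Hole 12 = (-187, 253, 39.2), Hole 11→Hole 13 = (-1939, -789, -58.3).
Normal n = (Hole 11→Hole 12) × (Hole 11→Hole 13) = (16178.9, -86910.9, 638110).
So ∂z/∂x = −n_x/n_z = −0.02535 and ∂z/∂y = −n_y/n_z = 0.13620.
Unit vector along 315° is (sin 315°, cos 315°) = (-0.7071, 0.7071).
Slope in that direction = a·(-0.7071) + b·(0.7071) = 0.11424.
Apparent dip = arctan|0.11424| = 6.5° (true dip is 7.9°, so apparent ≤ true as expected).

6.5°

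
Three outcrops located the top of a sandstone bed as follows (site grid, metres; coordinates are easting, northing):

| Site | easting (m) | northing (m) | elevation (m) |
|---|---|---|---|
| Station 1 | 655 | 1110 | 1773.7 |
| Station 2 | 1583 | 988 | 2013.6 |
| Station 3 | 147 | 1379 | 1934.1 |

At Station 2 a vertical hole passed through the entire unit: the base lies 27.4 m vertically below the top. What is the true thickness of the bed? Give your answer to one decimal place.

Two edge vectors: Station 1→Station 2 = (928, -122, 239.9), Station 1→Station 3 = (-508, 269, 160.4).
Normal n = (Station 1→Station 2) × (Station 1→Station 3) = (-84101.9, -270720.4, 187656).
So ∂z/∂easting = −n_x/n_z = 0.44817 and ∂z/∂northing = −n_y/n_z = 1.44264.
|∇z| = √(a²+b²) = 1.51065, so dip δ = arctan(1.51065) = 56.50°.
True thickness = vertical thickness × cos δ = 27.4 × cos 56.50° = 15.1 m.

15.1 m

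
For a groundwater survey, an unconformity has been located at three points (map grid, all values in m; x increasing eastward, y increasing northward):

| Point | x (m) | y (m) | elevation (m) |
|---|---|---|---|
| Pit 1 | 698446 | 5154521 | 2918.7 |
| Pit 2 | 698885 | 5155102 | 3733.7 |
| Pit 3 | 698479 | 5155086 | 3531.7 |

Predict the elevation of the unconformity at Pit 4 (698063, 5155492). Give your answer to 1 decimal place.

3771.8 m

Two edge vectors: Pit 1→Pit 2 = (439, 581, 815), Pit 1→Pit 3 = (33, 565, 613).
Normal n = (Pit 1→Pit 2) × (Pit 1→Pit 3) = (-104322, -242212, 228862).
So ∂z/∂x = −n_x/n_z = 0.455829277 and ∂z/∂y = −n_y/n_z = 1.058332095.
Intercept c from Pit 1: 2918.7 − 318372.14 − 5455195.01 = −5770648.45.
At (698063, 5155492): z = 318197.6 + 5456222.7 − 5770648.45 = 3771.8 m.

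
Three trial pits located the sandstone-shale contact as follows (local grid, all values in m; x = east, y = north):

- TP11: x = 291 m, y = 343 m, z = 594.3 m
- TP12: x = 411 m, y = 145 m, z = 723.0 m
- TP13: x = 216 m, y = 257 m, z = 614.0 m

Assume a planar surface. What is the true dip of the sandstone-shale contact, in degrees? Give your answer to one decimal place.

Let the plane be z = a·x + b·y + c.
TP12−TP11: 120a − 198b = 128.7;  TP13−TP11: −75a − 86b = 19.7.
Solving gives a = 0.28477, b = −0.47741.
Gradient magnitude |∇z| = √(a² + b²) = √(0.08109 + 0.22792) = 0.55589.
True dip = arctan(0.55589) = 29.1°, dipping toward NNW (azimuth ≈ 329°).

29.1°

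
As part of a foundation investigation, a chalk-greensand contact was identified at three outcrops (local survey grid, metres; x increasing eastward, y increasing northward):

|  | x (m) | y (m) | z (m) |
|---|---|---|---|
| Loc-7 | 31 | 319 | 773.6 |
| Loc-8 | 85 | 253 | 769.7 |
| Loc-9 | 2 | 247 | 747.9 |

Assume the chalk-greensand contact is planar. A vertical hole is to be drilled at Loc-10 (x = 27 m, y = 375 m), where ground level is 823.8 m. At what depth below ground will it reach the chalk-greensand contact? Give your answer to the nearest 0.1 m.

36.7 m

Let the plane be z = a·x + b·y + c.
Loc-8−Loc-7: 54a − 66b = −3.9;  Loc-9−Loc-7: −29a − 72b = −25.7.
Solving gives a = 0.24395, b = 0.25869.
Then c = 773.6 − a·31 − b·319 = 683.52.
At (27, 375): z_contact = 6.59 + 97.01 + 683.52 = 787.11 m.
Depth below ground = 823.8 − 787.11 = 36.7 m.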